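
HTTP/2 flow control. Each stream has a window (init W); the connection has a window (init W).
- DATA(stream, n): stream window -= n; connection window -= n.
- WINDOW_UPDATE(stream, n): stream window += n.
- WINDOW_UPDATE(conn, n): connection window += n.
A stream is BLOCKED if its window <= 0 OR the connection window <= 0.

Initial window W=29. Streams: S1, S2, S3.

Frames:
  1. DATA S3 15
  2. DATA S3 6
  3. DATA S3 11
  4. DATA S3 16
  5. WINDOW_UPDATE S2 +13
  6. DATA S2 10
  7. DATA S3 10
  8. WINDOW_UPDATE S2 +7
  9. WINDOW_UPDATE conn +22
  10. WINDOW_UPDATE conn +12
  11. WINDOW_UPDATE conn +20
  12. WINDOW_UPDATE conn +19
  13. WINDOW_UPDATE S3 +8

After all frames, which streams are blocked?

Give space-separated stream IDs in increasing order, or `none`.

Op 1: conn=14 S1=29 S2=29 S3=14 blocked=[]
Op 2: conn=8 S1=29 S2=29 S3=8 blocked=[]
Op 3: conn=-3 S1=29 S2=29 S3=-3 blocked=[1, 2, 3]
Op 4: conn=-19 S1=29 S2=29 S3=-19 blocked=[1, 2, 3]
Op 5: conn=-19 S1=29 S2=42 S3=-19 blocked=[1, 2, 3]
Op 6: conn=-29 S1=29 S2=32 S3=-19 blocked=[1, 2, 3]
Op 7: conn=-39 S1=29 S2=32 S3=-29 blocked=[1, 2, 3]
Op 8: conn=-39 S1=29 S2=39 S3=-29 blocked=[1, 2, 3]
Op 9: conn=-17 S1=29 S2=39 S3=-29 blocked=[1, 2, 3]
Op 10: conn=-5 S1=29 S2=39 S3=-29 blocked=[1, 2, 3]
Op 11: conn=15 S1=29 S2=39 S3=-29 blocked=[3]
Op 12: conn=34 S1=29 S2=39 S3=-29 blocked=[3]
Op 13: conn=34 S1=29 S2=39 S3=-21 blocked=[3]

Answer: S3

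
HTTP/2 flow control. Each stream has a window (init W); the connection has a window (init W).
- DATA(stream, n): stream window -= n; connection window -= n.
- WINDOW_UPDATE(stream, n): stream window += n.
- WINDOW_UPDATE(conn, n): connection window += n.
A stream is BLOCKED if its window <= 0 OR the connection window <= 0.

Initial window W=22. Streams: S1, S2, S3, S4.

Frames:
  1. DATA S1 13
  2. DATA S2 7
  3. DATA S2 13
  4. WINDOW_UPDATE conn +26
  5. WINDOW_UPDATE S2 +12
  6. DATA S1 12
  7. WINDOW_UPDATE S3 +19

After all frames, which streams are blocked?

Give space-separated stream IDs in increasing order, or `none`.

Op 1: conn=9 S1=9 S2=22 S3=22 S4=22 blocked=[]
Op 2: conn=2 S1=9 S2=15 S3=22 S4=22 blocked=[]
Op 3: conn=-11 S1=9 S2=2 S3=22 S4=22 blocked=[1, 2, 3, 4]
Op 4: conn=15 S1=9 S2=2 S3=22 S4=22 blocked=[]
Op 5: conn=15 S1=9 S2=14 S3=22 S4=22 blocked=[]
Op 6: conn=3 S1=-3 S2=14 S3=22 S4=22 blocked=[1]
Op 7: conn=3 S1=-3 S2=14 S3=41 S4=22 blocked=[1]

Answer: S1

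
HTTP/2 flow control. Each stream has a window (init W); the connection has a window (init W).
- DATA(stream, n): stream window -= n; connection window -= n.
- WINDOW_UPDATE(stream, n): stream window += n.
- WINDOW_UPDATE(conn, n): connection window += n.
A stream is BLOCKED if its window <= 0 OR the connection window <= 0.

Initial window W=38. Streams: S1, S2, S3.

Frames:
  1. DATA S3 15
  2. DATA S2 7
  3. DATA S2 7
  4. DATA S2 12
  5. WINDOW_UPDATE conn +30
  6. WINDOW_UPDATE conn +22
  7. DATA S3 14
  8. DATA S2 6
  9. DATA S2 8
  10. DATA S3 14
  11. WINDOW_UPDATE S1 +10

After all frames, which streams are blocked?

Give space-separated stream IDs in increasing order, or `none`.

Answer: S2 S3

Derivation:
Op 1: conn=23 S1=38 S2=38 S3=23 blocked=[]
Op 2: conn=16 S1=38 S2=31 S3=23 blocked=[]
Op 3: conn=9 S1=38 S2=24 S3=23 blocked=[]
Op 4: conn=-3 S1=38 S2=12 S3=23 blocked=[1, 2, 3]
Op 5: conn=27 S1=38 S2=12 S3=23 blocked=[]
Op 6: conn=49 S1=38 S2=12 S3=23 blocked=[]
Op 7: conn=35 S1=38 S2=12 S3=9 blocked=[]
Op 8: conn=29 S1=38 S2=6 S3=9 blocked=[]
Op 9: conn=21 S1=38 S2=-2 S3=9 blocked=[2]
Op 10: conn=7 S1=38 S2=-2 S3=-5 blocked=[2, 3]
Op 11: conn=7 S1=48 S2=-2 S3=-5 blocked=[2, 3]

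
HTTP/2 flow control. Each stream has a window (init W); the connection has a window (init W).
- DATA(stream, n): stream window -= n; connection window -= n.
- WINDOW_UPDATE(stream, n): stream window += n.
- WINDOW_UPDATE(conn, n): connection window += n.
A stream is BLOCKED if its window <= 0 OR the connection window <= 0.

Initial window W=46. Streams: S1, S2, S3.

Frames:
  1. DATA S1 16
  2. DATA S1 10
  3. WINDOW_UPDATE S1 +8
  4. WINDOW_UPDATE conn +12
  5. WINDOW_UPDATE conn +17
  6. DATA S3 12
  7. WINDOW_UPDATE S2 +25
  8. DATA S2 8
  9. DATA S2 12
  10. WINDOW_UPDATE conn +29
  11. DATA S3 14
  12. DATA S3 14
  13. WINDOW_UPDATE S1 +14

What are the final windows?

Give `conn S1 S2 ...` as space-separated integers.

Op 1: conn=30 S1=30 S2=46 S3=46 blocked=[]
Op 2: conn=20 S1=20 S2=46 S3=46 blocked=[]
Op 3: conn=20 S1=28 S2=46 S3=46 blocked=[]
Op 4: conn=32 S1=28 S2=46 S3=46 blocked=[]
Op 5: conn=49 S1=28 S2=46 S3=46 blocked=[]
Op 6: conn=37 S1=28 S2=46 S3=34 blocked=[]
Op 7: conn=37 S1=28 S2=71 S3=34 blocked=[]
Op 8: conn=29 S1=28 S2=63 S3=34 blocked=[]
Op 9: conn=17 S1=28 S2=51 S3=34 blocked=[]
Op 10: conn=46 S1=28 S2=51 S3=34 blocked=[]
Op 11: conn=32 S1=28 S2=51 S3=20 blocked=[]
Op 12: conn=18 S1=28 S2=51 S3=6 blocked=[]
Op 13: conn=18 S1=42 S2=51 S3=6 blocked=[]

Answer: 18 42 51 6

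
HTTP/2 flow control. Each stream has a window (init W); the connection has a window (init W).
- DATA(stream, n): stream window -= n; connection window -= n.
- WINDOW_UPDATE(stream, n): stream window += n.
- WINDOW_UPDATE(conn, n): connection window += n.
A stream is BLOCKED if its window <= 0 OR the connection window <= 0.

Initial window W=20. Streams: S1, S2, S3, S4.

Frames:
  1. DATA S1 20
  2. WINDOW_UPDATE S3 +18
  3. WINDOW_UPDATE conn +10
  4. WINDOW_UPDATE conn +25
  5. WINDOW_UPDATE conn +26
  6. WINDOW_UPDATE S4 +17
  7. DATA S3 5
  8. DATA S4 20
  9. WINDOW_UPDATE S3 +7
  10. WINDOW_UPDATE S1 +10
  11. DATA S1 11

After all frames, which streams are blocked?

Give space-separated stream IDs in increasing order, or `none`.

Op 1: conn=0 S1=0 S2=20 S3=20 S4=20 blocked=[1, 2, 3, 4]
Op 2: conn=0 S1=0 S2=20 S3=38 S4=20 blocked=[1, 2, 3, 4]
Op 3: conn=10 S1=0 S2=20 S3=38 S4=20 blocked=[1]
Op 4: conn=35 S1=0 S2=20 S3=38 S4=20 blocked=[1]
Op 5: conn=61 S1=0 S2=20 S3=38 S4=20 blocked=[1]
Op 6: conn=61 S1=0 S2=20 S3=38 S4=37 blocked=[1]
Op 7: conn=56 S1=0 S2=20 S3=33 S4=37 blocked=[1]
Op 8: conn=36 S1=0 S2=20 S3=33 S4=17 blocked=[1]
Op 9: conn=36 S1=0 S2=20 S3=40 S4=17 blocked=[1]
Op 10: conn=36 S1=10 S2=20 S3=40 S4=17 blocked=[]
Op 11: conn=25 S1=-1 S2=20 S3=40 S4=17 blocked=[1]

Answer: S1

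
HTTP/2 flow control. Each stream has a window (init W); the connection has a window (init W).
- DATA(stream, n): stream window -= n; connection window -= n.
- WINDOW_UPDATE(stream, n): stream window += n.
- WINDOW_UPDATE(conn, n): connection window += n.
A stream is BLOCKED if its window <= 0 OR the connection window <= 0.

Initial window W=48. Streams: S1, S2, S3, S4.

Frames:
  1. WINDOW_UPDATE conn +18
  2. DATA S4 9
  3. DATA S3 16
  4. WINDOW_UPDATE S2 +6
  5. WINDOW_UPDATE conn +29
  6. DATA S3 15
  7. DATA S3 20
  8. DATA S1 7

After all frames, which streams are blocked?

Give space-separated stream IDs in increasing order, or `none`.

Op 1: conn=66 S1=48 S2=48 S3=48 S4=48 blocked=[]
Op 2: conn=57 S1=48 S2=48 S3=48 S4=39 blocked=[]
Op 3: conn=41 S1=48 S2=48 S3=32 S4=39 blocked=[]
Op 4: conn=41 S1=48 S2=54 S3=32 S4=39 blocked=[]
Op 5: conn=70 S1=48 S2=54 S3=32 S4=39 blocked=[]
Op 6: conn=55 S1=48 S2=54 S3=17 S4=39 blocked=[]
Op 7: conn=35 S1=48 S2=54 S3=-3 S4=39 blocked=[3]
Op 8: conn=28 S1=41 S2=54 S3=-3 S4=39 blocked=[3]

Answer: S3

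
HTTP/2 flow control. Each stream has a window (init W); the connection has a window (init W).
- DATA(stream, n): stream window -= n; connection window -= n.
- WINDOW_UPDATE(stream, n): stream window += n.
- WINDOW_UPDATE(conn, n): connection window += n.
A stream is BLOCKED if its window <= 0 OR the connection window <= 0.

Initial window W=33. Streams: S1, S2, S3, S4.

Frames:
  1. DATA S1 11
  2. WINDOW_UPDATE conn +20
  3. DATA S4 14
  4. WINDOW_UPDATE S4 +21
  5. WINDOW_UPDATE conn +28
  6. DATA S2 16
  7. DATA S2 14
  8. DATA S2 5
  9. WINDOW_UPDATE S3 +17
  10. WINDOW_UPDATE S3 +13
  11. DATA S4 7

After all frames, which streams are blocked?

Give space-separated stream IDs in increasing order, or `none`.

Answer: S2

Derivation:
Op 1: conn=22 S1=22 S2=33 S3=33 S4=33 blocked=[]
Op 2: conn=42 S1=22 S2=33 S3=33 S4=33 blocked=[]
Op 3: conn=28 S1=22 S2=33 S3=33 S4=19 blocked=[]
Op 4: conn=28 S1=22 S2=33 S3=33 S4=40 blocked=[]
Op 5: conn=56 S1=22 S2=33 S3=33 S4=40 blocked=[]
Op 6: conn=40 S1=22 S2=17 S3=33 S4=40 blocked=[]
Op 7: conn=26 S1=22 S2=3 S3=33 S4=40 blocked=[]
Op 8: conn=21 S1=22 S2=-2 S3=33 S4=40 blocked=[2]
Op 9: conn=21 S1=22 S2=-2 S3=50 S4=40 blocked=[2]
Op 10: conn=21 S1=22 S2=-2 S3=63 S4=40 blocked=[2]
Op 11: conn=14 S1=22 S2=-2 S3=63 S4=33 blocked=[2]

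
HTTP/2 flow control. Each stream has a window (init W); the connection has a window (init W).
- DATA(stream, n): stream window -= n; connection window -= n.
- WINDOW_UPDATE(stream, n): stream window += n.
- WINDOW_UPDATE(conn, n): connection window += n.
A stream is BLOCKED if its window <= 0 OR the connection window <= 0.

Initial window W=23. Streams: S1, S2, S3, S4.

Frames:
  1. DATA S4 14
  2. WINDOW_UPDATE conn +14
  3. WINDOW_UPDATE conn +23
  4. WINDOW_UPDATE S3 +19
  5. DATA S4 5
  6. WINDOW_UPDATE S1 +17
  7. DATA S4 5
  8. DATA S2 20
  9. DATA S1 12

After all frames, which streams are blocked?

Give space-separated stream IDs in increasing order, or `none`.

Answer: S4

Derivation:
Op 1: conn=9 S1=23 S2=23 S3=23 S4=9 blocked=[]
Op 2: conn=23 S1=23 S2=23 S3=23 S4=9 blocked=[]
Op 3: conn=46 S1=23 S2=23 S3=23 S4=9 blocked=[]
Op 4: conn=46 S1=23 S2=23 S3=42 S4=9 blocked=[]
Op 5: conn=41 S1=23 S2=23 S3=42 S4=4 blocked=[]
Op 6: conn=41 S1=40 S2=23 S3=42 S4=4 blocked=[]
Op 7: conn=36 S1=40 S2=23 S3=42 S4=-1 blocked=[4]
Op 8: conn=16 S1=40 S2=3 S3=42 S4=-1 blocked=[4]
Op 9: conn=4 S1=28 S2=3 S3=42 S4=-1 blocked=[4]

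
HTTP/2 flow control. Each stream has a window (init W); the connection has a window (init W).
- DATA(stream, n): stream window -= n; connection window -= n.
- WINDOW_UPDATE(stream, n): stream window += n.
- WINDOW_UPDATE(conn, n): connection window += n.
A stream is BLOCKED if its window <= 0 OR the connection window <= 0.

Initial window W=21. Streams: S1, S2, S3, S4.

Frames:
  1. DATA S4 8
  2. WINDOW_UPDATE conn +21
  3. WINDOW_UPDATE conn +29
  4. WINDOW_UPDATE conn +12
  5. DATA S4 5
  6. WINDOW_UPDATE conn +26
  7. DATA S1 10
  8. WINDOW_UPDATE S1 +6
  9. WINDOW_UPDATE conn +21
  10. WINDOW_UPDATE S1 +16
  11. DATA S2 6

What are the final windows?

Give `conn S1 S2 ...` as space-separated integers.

Answer: 101 33 15 21 8

Derivation:
Op 1: conn=13 S1=21 S2=21 S3=21 S4=13 blocked=[]
Op 2: conn=34 S1=21 S2=21 S3=21 S4=13 blocked=[]
Op 3: conn=63 S1=21 S2=21 S3=21 S4=13 blocked=[]
Op 4: conn=75 S1=21 S2=21 S3=21 S4=13 blocked=[]
Op 5: conn=70 S1=21 S2=21 S3=21 S4=8 blocked=[]
Op 6: conn=96 S1=21 S2=21 S3=21 S4=8 blocked=[]
Op 7: conn=86 S1=11 S2=21 S3=21 S4=8 blocked=[]
Op 8: conn=86 S1=17 S2=21 S3=21 S4=8 blocked=[]
Op 9: conn=107 S1=17 S2=21 S3=21 S4=8 blocked=[]
Op 10: conn=107 S1=33 S2=21 S3=21 S4=8 blocked=[]
Op 11: conn=101 S1=33 S2=15 S3=21 S4=8 blocked=[]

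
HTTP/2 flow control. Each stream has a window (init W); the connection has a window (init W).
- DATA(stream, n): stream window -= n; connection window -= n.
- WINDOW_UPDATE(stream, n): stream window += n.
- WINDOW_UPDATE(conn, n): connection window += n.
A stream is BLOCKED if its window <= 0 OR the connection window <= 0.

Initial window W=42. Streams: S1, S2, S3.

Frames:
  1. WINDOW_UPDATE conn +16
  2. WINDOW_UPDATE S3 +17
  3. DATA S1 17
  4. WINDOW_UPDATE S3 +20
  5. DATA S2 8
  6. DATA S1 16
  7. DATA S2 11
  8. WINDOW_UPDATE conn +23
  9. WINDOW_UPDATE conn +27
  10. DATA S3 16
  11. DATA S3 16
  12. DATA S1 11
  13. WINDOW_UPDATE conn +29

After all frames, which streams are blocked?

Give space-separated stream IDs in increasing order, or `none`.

Op 1: conn=58 S1=42 S2=42 S3=42 blocked=[]
Op 2: conn=58 S1=42 S2=42 S3=59 blocked=[]
Op 3: conn=41 S1=25 S2=42 S3=59 blocked=[]
Op 4: conn=41 S1=25 S2=42 S3=79 blocked=[]
Op 5: conn=33 S1=25 S2=34 S3=79 blocked=[]
Op 6: conn=17 S1=9 S2=34 S3=79 blocked=[]
Op 7: conn=6 S1=9 S2=23 S3=79 blocked=[]
Op 8: conn=29 S1=9 S2=23 S3=79 blocked=[]
Op 9: conn=56 S1=9 S2=23 S3=79 blocked=[]
Op 10: conn=40 S1=9 S2=23 S3=63 blocked=[]
Op 11: conn=24 S1=9 S2=23 S3=47 blocked=[]
Op 12: conn=13 S1=-2 S2=23 S3=47 blocked=[1]
Op 13: conn=42 S1=-2 S2=23 S3=47 blocked=[1]

Answer: S1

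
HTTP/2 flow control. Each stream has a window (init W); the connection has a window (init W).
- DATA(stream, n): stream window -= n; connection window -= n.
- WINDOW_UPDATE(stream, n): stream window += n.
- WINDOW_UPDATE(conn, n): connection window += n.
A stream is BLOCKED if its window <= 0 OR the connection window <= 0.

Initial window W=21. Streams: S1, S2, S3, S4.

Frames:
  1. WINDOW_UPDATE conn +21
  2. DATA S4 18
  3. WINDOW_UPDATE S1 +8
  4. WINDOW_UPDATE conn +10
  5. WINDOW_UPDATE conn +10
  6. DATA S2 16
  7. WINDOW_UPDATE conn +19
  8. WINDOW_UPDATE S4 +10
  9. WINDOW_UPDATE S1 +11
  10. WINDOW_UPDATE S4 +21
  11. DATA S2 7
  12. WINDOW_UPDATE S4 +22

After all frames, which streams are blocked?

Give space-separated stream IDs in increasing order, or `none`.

Answer: S2

Derivation:
Op 1: conn=42 S1=21 S2=21 S3=21 S4=21 blocked=[]
Op 2: conn=24 S1=21 S2=21 S3=21 S4=3 blocked=[]
Op 3: conn=24 S1=29 S2=21 S3=21 S4=3 blocked=[]
Op 4: conn=34 S1=29 S2=21 S3=21 S4=3 blocked=[]
Op 5: conn=44 S1=29 S2=21 S3=21 S4=3 blocked=[]
Op 6: conn=28 S1=29 S2=5 S3=21 S4=3 blocked=[]
Op 7: conn=47 S1=29 S2=5 S3=21 S4=3 blocked=[]
Op 8: conn=47 S1=29 S2=5 S3=21 S4=13 blocked=[]
Op 9: conn=47 S1=40 S2=5 S3=21 S4=13 blocked=[]
Op 10: conn=47 S1=40 S2=5 S3=21 S4=34 blocked=[]
Op 11: conn=40 S1=40 S2=-2 S3=21 S4=34 blocked=[2]
Op 12: conn=40 S1=40 S2=-2 S3=21 S4=56 blocked=[2]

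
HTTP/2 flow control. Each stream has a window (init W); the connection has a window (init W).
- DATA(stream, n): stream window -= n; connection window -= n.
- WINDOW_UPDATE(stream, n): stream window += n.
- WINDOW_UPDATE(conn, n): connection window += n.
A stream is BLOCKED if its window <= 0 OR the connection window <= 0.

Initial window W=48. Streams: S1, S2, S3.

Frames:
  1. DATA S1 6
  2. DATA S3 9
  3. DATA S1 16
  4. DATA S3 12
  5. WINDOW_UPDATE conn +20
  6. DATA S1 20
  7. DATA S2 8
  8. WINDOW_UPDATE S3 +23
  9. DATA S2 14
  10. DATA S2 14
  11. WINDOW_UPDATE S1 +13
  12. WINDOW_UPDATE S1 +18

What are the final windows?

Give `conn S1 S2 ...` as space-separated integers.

Answer: -31 37 12 50

Derivation:
Op 1: conn=42 S1=42 S2=48 S3=48 blocked=[]
Op 2: conn=33 S1=42 S2=48 S3=39 blocked=[]
Op 3: conn=17 S1=26 S2=48 S3=39 blocked=[]
Op 4: conn=5 S1=26 S2=48 S3=27 blocked=[]
Op 5: conn=25 S1=26 S2=48 S3=27 blocked=[]
Op 6: conn=5 S1=6 S2=48 S3=27 blocked=[]
Op 7: conn=-3 S1=6 S2=40 S3=27 blocked=[1, 2, 3]
Op 8: conn=-3 S1=6 S2=40 S3=50 blocked=[1, 2, 3]
Op 9: conn=-17 S1=6 S2=26 S3=50 blocked=[1, 2, 3]
Op 10: conn=-31 S1=6 S2=12 S3=50 blocked=[1, 2, 3]
Op 11: conn=-31 S1=19 S2=12 S3=50 blocked=[1, 2, 3]
Op 12: conn=-31 S1=37 S2=12 S3=50 blocked=[1, 2, 3]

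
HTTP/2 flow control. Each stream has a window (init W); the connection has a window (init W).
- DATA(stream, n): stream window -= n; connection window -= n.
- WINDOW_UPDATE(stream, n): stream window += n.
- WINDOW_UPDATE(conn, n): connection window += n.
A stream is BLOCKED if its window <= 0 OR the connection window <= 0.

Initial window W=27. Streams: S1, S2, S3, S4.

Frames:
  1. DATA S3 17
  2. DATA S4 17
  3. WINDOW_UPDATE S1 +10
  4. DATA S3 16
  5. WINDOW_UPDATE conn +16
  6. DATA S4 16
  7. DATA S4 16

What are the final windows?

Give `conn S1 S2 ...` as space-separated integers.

Answer: -39 37 27 -6 -22

Derivation:
Op 1: conn=10 S1=27 S2=27 S3=10 S4=27 blocked=[]
Op 2: conn=-7 S1=27 S2=27 S3=10 S4=10 blocked=[1, 2, 3, 4]
Op 3: conn=-7 S1=37 S2=27 S3=10 S4=10 blocked=[1, 2, 3, 4]
Op 4: conn=-23 S1=37 S2=27 S3=-6 S4=10 blocked=[1, 2, 3, 4]
Op 5: conn=-7 S1=37 S2=27 S3=-6 S4=10 blocked=[1, 2, 3, 4]
Op 6: conn=-23 S1=37 S2=27 S3=-6 S4=-6 blocked=[1, 2, 3, 4]
Op 7: conn=-39 S1=37 S2=27 S3=-6 S4=-22 blocked=[1, 2, 3, 4]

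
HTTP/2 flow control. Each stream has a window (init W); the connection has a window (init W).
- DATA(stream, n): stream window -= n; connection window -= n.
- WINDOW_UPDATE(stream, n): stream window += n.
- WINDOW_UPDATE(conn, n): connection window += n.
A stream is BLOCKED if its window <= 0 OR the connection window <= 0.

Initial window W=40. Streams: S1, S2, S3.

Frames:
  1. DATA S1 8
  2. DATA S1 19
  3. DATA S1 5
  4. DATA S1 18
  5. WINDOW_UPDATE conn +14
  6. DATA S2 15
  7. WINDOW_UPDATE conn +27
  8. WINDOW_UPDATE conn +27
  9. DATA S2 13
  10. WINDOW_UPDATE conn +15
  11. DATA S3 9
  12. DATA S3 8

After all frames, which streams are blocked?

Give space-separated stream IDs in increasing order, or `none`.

Answer: S1

Derivation:
Op 1: conn=32 S1=32 S2=40 S3=40 blocked=[]
Op 2: conn=13 S1=13 S2=40 S3=40 blocked=[]
Op 3: conn=8 S1=8 S2=40 S3=40 blocked=[]
Op 4: conn=-10 S1=-10 S2=40 S3=40 blocked=[1, 2, 3]
Op 5: conn=4 S1=-10 S2=40 S3=40 blocked=[1]
Op 6: conn=-11 S1=-10 S2=25 S3=40 blocked=[1, 2, 3]
Op 7: conn=16 S1=-10 S2=25 S3=40 blocked=[1]
Op 8: conn=43 S1=-10 S2=25 S3=40 blocked=[1]
Op 9: conn=30 S1=-10 S2=12 S3=40 blocked=[1]
Op 10: conn=45 S1=-10 S2=12 S3=40 blocked=[1]
Op 11: conn=36 S1=-10 S2=12 S3=31 blocked=[1]
Op 12: conn=28 S1=-10 S2=12 S3=23 blocked=[1]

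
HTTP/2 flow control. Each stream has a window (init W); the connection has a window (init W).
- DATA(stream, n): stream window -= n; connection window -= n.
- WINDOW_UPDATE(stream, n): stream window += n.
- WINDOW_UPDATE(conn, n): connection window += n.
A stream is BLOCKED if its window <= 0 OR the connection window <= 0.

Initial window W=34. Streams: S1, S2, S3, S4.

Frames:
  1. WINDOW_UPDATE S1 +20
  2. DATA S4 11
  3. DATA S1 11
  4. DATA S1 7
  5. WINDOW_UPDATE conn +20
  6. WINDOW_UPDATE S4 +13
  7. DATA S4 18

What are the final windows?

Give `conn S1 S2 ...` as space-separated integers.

Answer: 7 36 34 34 18

Derivation:
Op 1: conn=34 S1=54 S2=34 S3=34 S4=34 blocked=[]
Op 2: conn=23 S1=54 S2=34 S3=34 S4=23 blocked=[]
Op 3: conn=12 S1=43 S2=34 S3=34 S4=23 blocked=[]
Op 4: conn=5 S1=36 S2=34 S3=34 S4=23 blocked=[]
Op 5: conn=25 S1=36 S2=34 S3=34 S4=23 blocked=[]
Op 6: conn=25 S1=36 S2=34 S3=34 S4=36 blocked=[]
Op 7: conn=7 S1=36 S2=34 S3=34 S4=18 blocked=[]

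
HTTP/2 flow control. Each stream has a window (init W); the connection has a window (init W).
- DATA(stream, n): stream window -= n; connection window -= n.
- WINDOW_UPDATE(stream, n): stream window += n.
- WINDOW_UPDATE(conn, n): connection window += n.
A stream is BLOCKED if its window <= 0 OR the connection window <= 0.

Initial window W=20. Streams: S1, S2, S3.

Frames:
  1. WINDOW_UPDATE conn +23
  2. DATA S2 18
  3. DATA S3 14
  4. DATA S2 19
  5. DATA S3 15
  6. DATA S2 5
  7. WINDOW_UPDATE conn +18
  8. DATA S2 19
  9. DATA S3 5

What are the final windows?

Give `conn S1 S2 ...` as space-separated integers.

Op 1: conn=43 S1=20 S2=20 S3=20 blocked=[]
Op 2: conn=25 S1=20 S2=2 S3=20 blocked=[]
Op 3: conn=11 S1=20 S2=2 S3=6 blocked=[]
Op 4: conn=-8 S1=20 S2=-17 S3=6 blocked=[1, 2, 3]
Op 5: conn=-23 S1=20 S2=-17 S3=-9 blocked=[1, 2, 3]
Op 6: conn=-28 S1=20 S2=-22 S3=-9 blocked=[1, 2, 3]
Op 7: conn=-10 S1=20 S2=-22 S3=-9 blocked=[1, 2, 3]
Op 8: conn=-29 S1=20 S2=-41 S3=-9 blocked=[1, 2, 3]
Op 9: conn=-34 S1=20 S2=-41 S3=-14 blocked=[1, 2, 3]

Answer: -34 20 -41 -14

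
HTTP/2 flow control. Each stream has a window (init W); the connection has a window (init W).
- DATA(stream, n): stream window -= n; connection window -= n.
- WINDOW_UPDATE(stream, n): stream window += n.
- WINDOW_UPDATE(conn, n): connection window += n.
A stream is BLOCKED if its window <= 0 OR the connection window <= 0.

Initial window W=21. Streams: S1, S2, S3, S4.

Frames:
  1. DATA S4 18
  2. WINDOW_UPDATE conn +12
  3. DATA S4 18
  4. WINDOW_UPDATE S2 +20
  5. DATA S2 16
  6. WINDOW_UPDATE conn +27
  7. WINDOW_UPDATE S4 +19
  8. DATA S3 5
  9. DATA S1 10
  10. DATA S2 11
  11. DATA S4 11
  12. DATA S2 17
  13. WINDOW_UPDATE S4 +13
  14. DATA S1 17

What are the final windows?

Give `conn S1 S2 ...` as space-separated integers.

Op 1: conn=3 S1=21 S2=21 S3=21 S4=3 blocked=[]
Op 2: conn=15 S1=21 S2=21 S3=21 S4=3 blocked=[]
Op 3: conn=-3 S1=21 S2=21 S3=21 S4=-15 blocked=[1, 2, 3, 4]
Op 4: conn=-3 S1=21 S2=41 S3=21 S4=-15 blocked=[1, 2, 3, 4]
Op 5: conn=-19 S1=21 S2=25 S3=21 S4=-15 blocked=[1, 2, 3, 4]
Op 6: conn=8 S1=21 S2=25 S3=21 S4=-15 blocked=[4]
Op 7: conn=8 S1=21 S2=25 S3=21 S4=4 blocked=[]
Op 8: conn=3 S1=21 S2=25 S3=16 S4=4 blocked=[]
Op 9: conn=-7 S1=11 S2=25 S3=16 S4=4 blocked=[1, 2, 3, 4]
Op 10: conn=-18 S1=11 S2=14 S3=16 S4=4 blocked=[1, 2, 3, 4]
Op 11: conn=-29 S1=11 S2=14 S3=16 S4=-7 blocked=[1, 2, 3, 4]
Op 12: conn=-46 S1=11 S2=-3 S3=16 S4=-7 blocked=[1, 2, 3, 4]
Op 13: conn=-46 S1=11 S2=-3 S3=16 S4=6 blocked=[1, 2, 3, 4]
Op 14: conn=-63 S1=-6 S2=-3 S3=16 S4=6 blocked=[1, 2, 3, 4]

Answer: -63 -6 -3 16 6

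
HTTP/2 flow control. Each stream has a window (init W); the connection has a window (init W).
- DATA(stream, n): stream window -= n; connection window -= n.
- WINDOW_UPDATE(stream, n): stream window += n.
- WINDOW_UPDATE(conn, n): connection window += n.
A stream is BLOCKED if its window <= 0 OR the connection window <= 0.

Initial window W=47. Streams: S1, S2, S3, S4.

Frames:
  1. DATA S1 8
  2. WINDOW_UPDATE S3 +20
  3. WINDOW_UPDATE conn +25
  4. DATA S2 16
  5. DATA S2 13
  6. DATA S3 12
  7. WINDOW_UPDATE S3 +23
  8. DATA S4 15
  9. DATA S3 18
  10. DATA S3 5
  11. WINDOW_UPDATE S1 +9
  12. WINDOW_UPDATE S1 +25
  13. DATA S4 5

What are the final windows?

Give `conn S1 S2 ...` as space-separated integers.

Op 1: conn=39 S1=39 S2=47 S3=47 S4=47 blocked=[]
Op 2: conn=39 S1=39 S2=47 S3=67 S4=47 blocked=[]
Op 3: conn=64 S1=39 S2=47 S3=67 S4=47 blocked=[]
Op 4: conn=48 S1=39 S2=31 S3=67 S4=47 blocked=[]
Op 5: conn=35 S1=39 S2=18 S3=67 S4=47 blocked=[]
Op 6: conn=23 S1=39 S2=18 S3=55 S4=47 blocked=[]
Op 7: conn=23 S1=39 S2=18 S3=78 S4=47 blocked=[]
Op 8: conn=8 S1=39 S2=18 S3=78 S4=32 blocked=[]
Op 9: conn=-10 S1=39 S2=18 S3=60 S4=32 blocked=[1, 2, 3, 4]
Op 10: conn=-15 S1=39 S2=18 S3=55 S4=32 blocked=[1, 2, 3, 4]
Op 11: conn=-15 S1=48 S2=18 S3=55 S4=32 blocked=[1, 2, 3, 4]
Op 12: conn=-15 S1=73 S2=18 S3=55 S4=32 blocked=[1, 2, 3, 4]
Op 13: conn=-20 S1=73 S2=18 S3=55 S4=27 blocked=[1, 2, 3, 4]

Answer: -20 73 18 55 27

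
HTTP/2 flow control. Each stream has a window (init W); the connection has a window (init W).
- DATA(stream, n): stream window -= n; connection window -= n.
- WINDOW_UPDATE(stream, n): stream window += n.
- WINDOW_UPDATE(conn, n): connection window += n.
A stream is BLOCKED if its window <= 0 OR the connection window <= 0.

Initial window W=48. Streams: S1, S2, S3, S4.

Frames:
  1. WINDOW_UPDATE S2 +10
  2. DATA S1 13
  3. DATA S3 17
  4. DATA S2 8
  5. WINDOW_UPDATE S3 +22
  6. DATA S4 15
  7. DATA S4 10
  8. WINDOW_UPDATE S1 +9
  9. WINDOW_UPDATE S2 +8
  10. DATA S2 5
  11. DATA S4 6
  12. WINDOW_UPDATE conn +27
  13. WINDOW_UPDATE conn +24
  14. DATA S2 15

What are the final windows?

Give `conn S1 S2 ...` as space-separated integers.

Op 1: conn=48 S1=48 S2=58 S3=48 S4=48 blocked=[]
Op 2: conn=35 S1=35 S2=58 S3=48 S4=48 blocked=[]
Op 3: conn=18 S1=35 S2=58 S3=31 S4=48 blocked=[]
Op 4: conn=10 S1=35 S2=50 S3=31 S4=48 blocked=[]
Op 5: conn=10 S1=35 S2=50 S3=53 S4=48 blocked=[]
Op 6: conn=-5 S1=35 S2=50 S3=53 S4=33 blocked=[1, 2, 3, 4]
Op 7: conn=-15 S1=35 S2=50 S3=53 S4=23 blocked=[1, 2, 3, 4]
Op 8: conn=-15 S1=44 S2=50 S3=53 S4=23 blocked=[1, 2, 3, 4]
Op 9: conn=-15 S1=44 S2=58 S3=53 S4=23 blocked=[1, 2, 3, 4]
Op 10: conn=-20 S1=44 S2=53 S3=53 S4=23 blocked=[1, 2, 3, 4]
Op 11: conn=-26 S1=44 S2=53 S3=53 S4=17 blocked=[1, 2, 3, 4]
Op 12: conn=1 S1=44 S2=53 S3=53 S4=17 blocked=[]
Op 13: conn=25 S1=44 S2=53 S3=53 S4=17 blocked=[]
Op 14: conn=10 S1=44 S2=38 S3=53 S4=17 blocked=[]

Answer: 10 44 38 53 17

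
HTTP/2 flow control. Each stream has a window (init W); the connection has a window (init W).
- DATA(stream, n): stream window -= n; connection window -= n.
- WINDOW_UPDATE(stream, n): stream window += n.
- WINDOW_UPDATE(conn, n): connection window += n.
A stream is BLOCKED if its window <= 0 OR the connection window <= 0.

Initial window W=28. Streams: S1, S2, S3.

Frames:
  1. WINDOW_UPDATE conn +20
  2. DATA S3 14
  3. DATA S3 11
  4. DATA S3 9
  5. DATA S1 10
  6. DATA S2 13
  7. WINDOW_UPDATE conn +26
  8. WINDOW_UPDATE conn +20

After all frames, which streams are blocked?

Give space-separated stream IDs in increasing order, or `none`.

Answer: S3

Derivation:
Op 1: conn=48 S1=28 S2=28 S3=28 blocked=[]
Op 2: conn=34 S1=28 S2=28 S3=14 blocked=[]
Op 3: conn=23 S1=28 S2=28 S3=3 blocked=[]
Op 4: conn=14 S1=28 S2=28 S3=-6 blocked=[3]
Op 5: conn=4 S1=18 S2=28 S3=-6 blocked=[3]
Op 6: conn=-9 S1=18 S2=15 S3=-6 blocked=[1, 2, 3]
Op 7: conn=17 S1=18 S2=15 S3=-6 blocked=[3]
Op 8: conn=37 S1=18 S2=15 S3=-6 blocked=[3]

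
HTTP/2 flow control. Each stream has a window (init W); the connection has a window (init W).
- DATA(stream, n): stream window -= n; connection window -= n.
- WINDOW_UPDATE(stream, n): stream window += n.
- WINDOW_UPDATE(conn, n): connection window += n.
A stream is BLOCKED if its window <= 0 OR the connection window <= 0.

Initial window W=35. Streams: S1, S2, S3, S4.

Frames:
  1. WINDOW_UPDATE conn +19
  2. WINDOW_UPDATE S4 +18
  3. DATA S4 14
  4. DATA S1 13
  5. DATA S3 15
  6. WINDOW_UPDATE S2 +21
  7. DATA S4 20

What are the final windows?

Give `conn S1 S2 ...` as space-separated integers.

Op 1: conn=54 S1=35 S2=35 S3=35 S4=35 blocked=[]
Op 2: conn=54 S1=35 S2=35 S3=35 S4=53 blocked=[]
Op 3: conn=40 S1=35 S2=35 S3=35 S4=39 blocked=[]
Op 4: conn=27 S1=22 S2=35 S3=35 S4=39 blocked=[]
Op 5: conn=12 S1=22 S2=35 S3=20 S4=39 blocked=[]
Op 6: conn=12 S1=22 S2=56 S3=20 S4=39 blocked=[]
Op 7: conn=-8 S1=22 S2=56 S3=20 S4=19 blocked=[1, 2, 3, 4]

Answer: -8 22 56 20 19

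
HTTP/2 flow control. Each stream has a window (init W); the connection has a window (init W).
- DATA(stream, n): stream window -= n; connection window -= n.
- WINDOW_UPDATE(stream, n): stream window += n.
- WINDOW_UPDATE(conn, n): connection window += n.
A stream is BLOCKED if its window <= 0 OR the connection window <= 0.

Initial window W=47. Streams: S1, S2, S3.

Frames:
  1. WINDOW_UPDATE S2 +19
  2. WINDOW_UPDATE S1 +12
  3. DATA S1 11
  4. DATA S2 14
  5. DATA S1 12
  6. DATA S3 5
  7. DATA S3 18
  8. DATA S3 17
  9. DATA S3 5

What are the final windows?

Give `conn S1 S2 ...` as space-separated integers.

Answer: -35 36 52 2

Derivation:
Op 1: conn=47 S1=47 S2=66 S3=47 blocked=[]
Op 2: conn=47 S1=59 S2=66 S3=47 blocked=[]
Op 3: conn=36 S1=48 S2=66 S3=47 blocked=[]
Op 4: conn=22 S1=48 S2=52 S3=47 blocked=[]
Op 5: conn=10 S1=36 S2=52 S3=47 blocked=[]
Op 6: conn=5 S1=36 S2=52 S3=42 blocked=[]
Op 7: conn=-13 S1=36 S2=52 S3=24 blocked=[1, 2, 3]
Op 8: conn=-30 S1=36 S2=52 S3=7 blocked=[1, 2, 3]
Op 9: conn=-35 S1=36 S2=52 S3=2 blocked=[1, 2, 3]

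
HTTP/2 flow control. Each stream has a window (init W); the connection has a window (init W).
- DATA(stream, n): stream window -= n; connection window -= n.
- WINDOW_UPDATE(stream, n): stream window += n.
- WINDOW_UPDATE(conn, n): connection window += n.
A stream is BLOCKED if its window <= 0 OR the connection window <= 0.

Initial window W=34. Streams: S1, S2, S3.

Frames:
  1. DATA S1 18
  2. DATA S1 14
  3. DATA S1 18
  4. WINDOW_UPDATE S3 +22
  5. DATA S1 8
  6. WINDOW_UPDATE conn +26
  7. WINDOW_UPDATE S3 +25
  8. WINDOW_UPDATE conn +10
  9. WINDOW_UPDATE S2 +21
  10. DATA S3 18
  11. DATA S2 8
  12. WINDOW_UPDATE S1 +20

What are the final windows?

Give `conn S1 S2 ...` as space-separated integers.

Answer: -14 -4 47 63

Derivation:
Op 1: conn=16 S1=16 S2=34 S3=34 blocked=[]
Op 2: conn=2 S1=2 S2=34 S3=34 blocked=[]
Op 3: conn=-16 S1=-16 S2=34 S3=34 blocked=[1, 2, 3]
Op 4: conn=-16 S1=-16 S2=34 S3=56 blocked=[1, 2, 3]
Op 5: conn=-24 S1=-24 S2=34 S3=56 blocked=[1, 2, 3]
Op 6: conn=2 S1=-24 S2=34 S3=56 blocked=[1]
Op 7: conn=2 S1=-24 S2=34 S3=81 blocked=[1]
Op 8: conn=12 S1=-24 S2=34 S3=81 blocked=[1]
Op 9: conn=12 S1=-24 S2=55 S3=81 blocked=[1]
Op 10: conn=-6 S1=-24 S2=55 S3=63 blocked=[1, 2, 3]
Op 11: conn=-14 S1=-24 S2=47 S3=63 blocked=[1, 2, 3]
Op 12: conn=-14 S1=-4 S2=47 S3=63 blocked=[1, 2, 3]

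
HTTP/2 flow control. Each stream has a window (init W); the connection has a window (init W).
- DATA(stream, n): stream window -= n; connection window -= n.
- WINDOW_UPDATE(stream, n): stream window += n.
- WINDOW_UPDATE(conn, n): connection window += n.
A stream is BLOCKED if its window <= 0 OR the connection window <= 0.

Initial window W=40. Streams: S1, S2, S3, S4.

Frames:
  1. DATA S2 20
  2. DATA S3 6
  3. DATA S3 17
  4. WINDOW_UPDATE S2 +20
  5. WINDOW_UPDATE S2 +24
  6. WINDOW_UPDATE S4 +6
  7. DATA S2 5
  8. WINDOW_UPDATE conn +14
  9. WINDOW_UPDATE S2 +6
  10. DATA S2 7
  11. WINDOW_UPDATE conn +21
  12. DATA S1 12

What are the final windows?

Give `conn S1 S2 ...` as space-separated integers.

Answer: 8 28 58 17 46

Derivation:
Op 1: conn=20 S1=40 S2=20 S3=40 S4=40 blocked=[]
Op 2: conn=14 S1=40 S2=20 S3=34 S4=40 blocked=[]
Op 3: conn=-3 S1=40 S2=20 S3=17 S4=40 blocked=[1, 2, 3, 4]
Op 4: conn=-3 S1=40 S2=40 S3=17 S4=40 blocked=[1, 2, 3, 4]
Op 5: conn=-3 S1=40 S2=64 S3=17 S4=40 blocked=[1, 2, 3, 4]
Op 6: conn=-3 S1=40 S2=64 S3=17 S4=46 blocked=[1, 2, 3, 4]
Op 7: conn=-8 S1=40 S2=59 S3=17 S4=46 blocked=[1, 2, 3, 4]
Op 8: conn=6 S1=40 S2=59 S3=17 S4=46 blocked=[]
Op 9: conn=6 S1=40 S2=65 S3=17 S4=46 blocked=[]
Op 10: conn=-1 S1=40 S2=58 S3=17 S4=46 blocked=[1, 2, 3, 4]
Op 11: conn=20 S1=40 S2=58 S3=17 S4=46 blocked=[]
Op 12: conn=8 S1=28 S2=58 S3=17 S4=46 blocked=[]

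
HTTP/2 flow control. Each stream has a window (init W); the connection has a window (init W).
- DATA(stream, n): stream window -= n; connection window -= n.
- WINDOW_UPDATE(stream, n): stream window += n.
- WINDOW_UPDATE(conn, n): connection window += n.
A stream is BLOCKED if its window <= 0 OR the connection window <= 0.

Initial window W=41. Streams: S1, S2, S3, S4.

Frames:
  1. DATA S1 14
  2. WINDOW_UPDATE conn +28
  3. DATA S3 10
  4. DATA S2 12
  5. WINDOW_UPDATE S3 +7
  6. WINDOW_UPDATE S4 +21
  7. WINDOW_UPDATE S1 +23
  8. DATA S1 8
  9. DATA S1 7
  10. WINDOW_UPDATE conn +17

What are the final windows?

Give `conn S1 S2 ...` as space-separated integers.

Answer: 35 35 29 38 62

Derivation:
Op 1: conn=27 S1=27 S2=41 S3=41 S4=41 blocked=[]
Op 2: conn=55 S1=27 S2=41 S3=41 S4=41 blocked=[]
Op 3: conn=45 S1=27 S2=41 S3=31 S4=41 blocked=[]
Op 4: conn=33 S1=27 S2=29 S3=31 S4=41 blocked=[]
Op 5: conn=33 S1=27 S2=29 S3=38 S4=41 blocked=[]
Op 6: conn=33 S1=27 S2=29 S3=38 S4=62 blocked=[]
Op 7: conn=33 S1=50 S2=29 S3=38 S4=62 blocked=[]
Op 8: conn=25 S1=42 S2=29 S3=38 S4=62 blocked=[]
Op 9: conn=18 S1=35 S2=29 S3=38 S4=62 blocked=[]
Op 10: conn=35 S1=35 S2=29 S3=38 S4=62 blocked=[]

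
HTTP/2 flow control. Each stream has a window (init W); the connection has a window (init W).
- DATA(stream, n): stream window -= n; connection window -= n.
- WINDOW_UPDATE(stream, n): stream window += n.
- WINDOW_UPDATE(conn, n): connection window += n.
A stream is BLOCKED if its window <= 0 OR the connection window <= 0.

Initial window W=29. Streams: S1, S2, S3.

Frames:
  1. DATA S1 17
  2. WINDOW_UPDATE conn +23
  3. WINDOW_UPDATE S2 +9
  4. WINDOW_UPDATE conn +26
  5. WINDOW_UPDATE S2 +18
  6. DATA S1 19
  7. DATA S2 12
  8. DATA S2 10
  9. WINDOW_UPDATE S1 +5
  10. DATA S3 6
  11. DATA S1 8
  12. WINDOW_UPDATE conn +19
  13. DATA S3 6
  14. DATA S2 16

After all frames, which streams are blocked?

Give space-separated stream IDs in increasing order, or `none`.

Answer: S1

Derivation:
Op 1: conn=12 S1=12 S2=29 S3=29 blocked=[]
Op 2: conn=35 S1=12 S2=29 S3=29 blocked=[]
Op 3: conn=35 S1=12 S2=38 S3=29 blocked=[]
Op 4: conn=61 S1=12 S2=38 S3=29 blocked=[]
Op 5: conn=61 S1=12 S2=56 S3=29 blocked=[]
Op 6: conn=42 S1=-7 S2=56 S3=29 blocked=[1]
Op 7: conn=30 S1=-7 S2=44 S3=29 blocked=[1]
Op 8: conn=20 S1=-7 S2=34 S3=29 blocked=[1]
Op 9: conn=20 S1=-2 S2=34 S3=29 blocked=[1]
Op 10: conn=14 S1=-2 S2=34 S3=23 blocked=[1]
Op 11: conn=6 S1=-10 S2=34 S3=23 blocked=[1]
Op 12: conn=25 S1=-10 S2=34 S3=23 blocked=[1]
Op 13: conn=19 S1=-10 S2=34 S3=17 blocked=[1]
Op 14: conn=3 S1=-10 S2=18 S3=17 blocked=[1]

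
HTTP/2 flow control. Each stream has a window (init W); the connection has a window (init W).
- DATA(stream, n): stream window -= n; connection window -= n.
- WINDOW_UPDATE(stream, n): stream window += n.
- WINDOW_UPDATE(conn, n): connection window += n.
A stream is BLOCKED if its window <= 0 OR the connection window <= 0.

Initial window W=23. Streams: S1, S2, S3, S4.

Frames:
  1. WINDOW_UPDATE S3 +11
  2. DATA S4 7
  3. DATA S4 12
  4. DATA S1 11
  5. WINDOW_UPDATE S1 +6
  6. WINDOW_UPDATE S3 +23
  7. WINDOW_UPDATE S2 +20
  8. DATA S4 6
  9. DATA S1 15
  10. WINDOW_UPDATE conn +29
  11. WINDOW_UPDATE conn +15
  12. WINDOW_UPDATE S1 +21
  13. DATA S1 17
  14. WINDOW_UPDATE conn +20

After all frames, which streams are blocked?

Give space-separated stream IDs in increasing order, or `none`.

Op 1: conn=23 S1=23 S2=23 S3=34 S4=23 blocked=[]
Op 2: conn=16 S1=23 S2=23 S3=34 S4=16 blocked=[]
Op 3: conn=4 S1=23 S2=23 S3=34 S4=4 blocked=[]
Op 4: conn=-7 S1=12 S2=23 S3=34 S4=4 blocked=[1, 2, 3, 4]
Op 5: conn=-7 S1=18 S2=23 S3=34 S4=4 blocked=[1, 2, 3, 4]
Op 6: conn=-7 S1=18 S2=23 S3=57 S4=4 blocked=[1, 2, 3, 4]
Op 7: conn=-7 S1=18 S2=43 S3=57 S4=4 blocked=[1, 2, 3, 4]
Op 8: conn=-13 S1=18 S2=43 S3=57 S4=-2 blocked=[1, 2, 3, 4]
Op 9: conn=-28 S1=3 S2=43 S3=57 S4=-2 blocked=[1, 2, 3, 4]
Op 10: conn=1 S1=3 S2=43 S3=57 S4=-2 blocked=[4]
Op 11: conn=16 S1=3 S2=43 S3=57 S4=-2 blocked=[4]
Op 12: conn=16 S1=24 S2=43 S3=57 S4=-2 blocked=[4]
Op 13: conn=-1 S1=7 S2=43 S3=57 S4=-2 blocked=[1, 2, 3, 4]
Op 14: conn=19 S1=7 S2=43 S3=57 S4=-2 blocked=[4]

Answer: S4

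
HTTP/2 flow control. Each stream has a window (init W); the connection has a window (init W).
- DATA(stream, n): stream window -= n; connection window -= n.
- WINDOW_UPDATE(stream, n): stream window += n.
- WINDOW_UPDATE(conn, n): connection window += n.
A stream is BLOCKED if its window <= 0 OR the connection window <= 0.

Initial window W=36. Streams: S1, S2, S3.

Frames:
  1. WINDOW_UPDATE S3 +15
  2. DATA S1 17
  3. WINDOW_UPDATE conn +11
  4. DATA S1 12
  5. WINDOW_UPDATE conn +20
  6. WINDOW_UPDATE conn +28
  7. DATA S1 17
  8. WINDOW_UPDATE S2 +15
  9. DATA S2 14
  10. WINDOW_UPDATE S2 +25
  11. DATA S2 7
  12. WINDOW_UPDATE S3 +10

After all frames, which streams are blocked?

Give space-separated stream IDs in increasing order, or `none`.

Answer: S1

Derivation:
Op 1: conn=36 S1=36 S2=36 S3=51 blocked=[]
Op 2: conn=19 S1=19 S2=36 S3=51 blocked=[]
Op 3: conn=30 S1=19 S2=36 S3=51 blocked=[]
Op 4: conn=18 S1=7 S2=36 S3=51 blocked=[]
Op 5: conn=38 S1=7 S2=36 S3=51 blocked=[]
Op 6: conn=66 S1=7 S2=36 S3=51 blocked=[]
Op 7: conn=49 S1=-10 S2=36 S3=51 blocked=[1]
Op 8: conn=49 S1=-10 S2=51 S3=51 blocked=[1]
Op 9: conn=35 S1=-10 S2=37 S3=51 blocked=[1]
Op 10: conn=35 S1=-10 S2=62 S3=51 blocked=[1]
Op 11: conn=28 S1=-10 S2=55 S3=51 blocked=[1]
Op 12: conn=28 S1=-10 S2=55 S3=61 blocked=[1]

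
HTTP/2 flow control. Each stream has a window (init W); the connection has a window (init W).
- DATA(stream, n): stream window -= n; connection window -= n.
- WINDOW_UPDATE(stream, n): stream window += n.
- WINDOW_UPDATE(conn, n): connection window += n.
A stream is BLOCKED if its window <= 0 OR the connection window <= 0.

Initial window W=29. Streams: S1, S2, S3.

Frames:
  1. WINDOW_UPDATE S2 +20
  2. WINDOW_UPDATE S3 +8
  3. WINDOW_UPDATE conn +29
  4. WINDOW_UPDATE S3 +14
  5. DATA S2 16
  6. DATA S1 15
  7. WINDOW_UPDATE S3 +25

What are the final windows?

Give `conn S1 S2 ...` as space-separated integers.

Answer: 27 14 33 76

Derivation:
Op 1: conn=29 S1=29 S2=49 S3=29 blocked=[]
Op 2: conn=29 S1=29 S2=49 S3=37 blocked=[]
Op 3: conn=58 S1=29 S2=49 S3=37 blocked=[]
Op 4: conn=58 S1=29 S2=49 S3=51 blocked=[]
Op 5: conn=42 S1=29 S2=33 S3=51 blocked=[]
Op 6: conn=27 S1=14 S2=33 S3=51 blocked=[]
Op 7: conn=27 S1=14 S2=33 S3=76 blocked=[]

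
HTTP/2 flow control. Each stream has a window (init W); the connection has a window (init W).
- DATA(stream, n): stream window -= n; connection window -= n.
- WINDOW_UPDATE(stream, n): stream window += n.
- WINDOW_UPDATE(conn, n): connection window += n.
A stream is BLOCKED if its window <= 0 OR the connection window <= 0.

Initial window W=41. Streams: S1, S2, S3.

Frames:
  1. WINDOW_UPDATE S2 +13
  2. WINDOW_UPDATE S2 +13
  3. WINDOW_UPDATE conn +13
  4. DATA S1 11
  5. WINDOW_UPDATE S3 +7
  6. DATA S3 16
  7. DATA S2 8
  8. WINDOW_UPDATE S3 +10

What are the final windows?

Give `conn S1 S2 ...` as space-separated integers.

Op 1: conn=41 S1=41 S2=54 S3=41 blocked=[]
Op 2: conn=41 S1=41 S2=67 S3=41 blocked=[]
Op 3: conn=54 S1=41 S2=67 S3=41 blocked=[]
Op 4: conn=43 S1=30 S2=67 S3=41 blocked=[]
Op 5: conn=43 S1=30 S2=67 S3=48 blocked=[]
Op 6: conn=27 S1=30 S2=67 S3=32 blocked=[]
Op 7: conn=19 S1=30 S2=59 S3=32 blocked=[]
Op 8: conn=19 S1=30 S2=59 S3=42 blocked=[]

Answer: 19 30 59 42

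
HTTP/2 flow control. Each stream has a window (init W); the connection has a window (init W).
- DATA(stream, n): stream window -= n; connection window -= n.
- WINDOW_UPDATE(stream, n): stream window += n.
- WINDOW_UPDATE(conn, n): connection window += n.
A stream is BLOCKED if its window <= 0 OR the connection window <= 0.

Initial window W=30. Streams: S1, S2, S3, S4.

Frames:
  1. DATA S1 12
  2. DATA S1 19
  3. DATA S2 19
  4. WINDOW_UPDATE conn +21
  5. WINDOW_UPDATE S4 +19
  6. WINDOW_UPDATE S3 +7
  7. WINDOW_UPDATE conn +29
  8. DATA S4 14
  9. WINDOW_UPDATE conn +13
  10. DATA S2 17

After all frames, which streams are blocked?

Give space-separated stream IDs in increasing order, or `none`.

Answer: S1 S2

Derivation:
Op 1: conn=18 S1=18 S2=30 S3=30 S4=30 blocked=[]
Op 2: conn=-1 S1=-1 S2=30 S3=30 S4=30 blocked=[1, 2, 3, 4]
Op 3: conn=-20 S1=-1 S2=11 S3=30 S4=30 blocked=[1, 2, 3, 4]
Op 4: conn=1 S1=-1 S2=11 S3=30 S4=30 blocked=[1]
Op 5: conn=1 S1=-1 S2=11 S3=30 S4=49 blocked=[1]
Op 6: conn=1 S1=-1 S2=11 S3=37 S4=49 blocked=[1]
Op 7: conn=30 S1=-1 S2=11 S3=37 S4=49 blocked=[1]
Op 8: conn=16 S1=-1 S2=11 S3=37 S4=35 blocked=[1]
Op 9: conn=29 S1=-1 S2=11 S3=37 S4=35 blocked=[1]
Op 10: conn=12 S1=-1 S2=-6 S3=37 S4=35 blocked=[1, 2]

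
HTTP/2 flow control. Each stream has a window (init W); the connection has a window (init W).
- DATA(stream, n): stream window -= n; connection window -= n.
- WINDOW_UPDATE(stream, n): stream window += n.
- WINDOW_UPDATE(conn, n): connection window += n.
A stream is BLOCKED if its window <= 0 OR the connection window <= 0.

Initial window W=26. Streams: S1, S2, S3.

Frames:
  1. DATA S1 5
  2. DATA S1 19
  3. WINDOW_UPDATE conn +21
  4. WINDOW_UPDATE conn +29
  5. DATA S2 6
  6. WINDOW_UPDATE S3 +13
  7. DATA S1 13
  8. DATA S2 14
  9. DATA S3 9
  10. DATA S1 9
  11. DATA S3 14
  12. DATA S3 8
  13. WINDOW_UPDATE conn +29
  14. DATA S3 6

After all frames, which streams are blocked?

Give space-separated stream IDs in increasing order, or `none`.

Op 1: conn=21 S1=21 S2=26 S3=26 blocked=[]
Op 2: conn=2 S1=2 S2=26 S3=26 blocked=[]
Op 3: conn=23 S1=2 S2=26 S3=26 blocked=[]
Op 4: conn=52 S1=2 S2=26 S3=26 blocked=[]
Op 5: conn=46 S1=2 S2=20 S3=26 blocked=[]
Op 6: conn=46 S1=2 S2=20 S3=39 blocked=[]
Op 7: conn=33 S1=-11 S2=20 S3=39 blocked=[1]
Op 8: conn=19 S1=-11 S2=6 S3=39 blocked=[1]
Op 9: conn=10 S1=-11 S2=6 S3=30 blocked=[1]
Op 10: conn=1 S1=-20 S2=6 S3=30 blocked=[1]
Op 11: conn=-13 S1=-20 S2=6 S3=16 blocked=[1, 2, 3]
Op 12: conn=-21 S1=-20 S2=6 S3=8 blocked=[1, 2, 3]
Op 13: conn=8 S1=-20 S2=6 S3=8 blocked=[1]
Op 14: conn=2 S1=-20 S2=6 S3=2 blocked=[1]

Answer: S1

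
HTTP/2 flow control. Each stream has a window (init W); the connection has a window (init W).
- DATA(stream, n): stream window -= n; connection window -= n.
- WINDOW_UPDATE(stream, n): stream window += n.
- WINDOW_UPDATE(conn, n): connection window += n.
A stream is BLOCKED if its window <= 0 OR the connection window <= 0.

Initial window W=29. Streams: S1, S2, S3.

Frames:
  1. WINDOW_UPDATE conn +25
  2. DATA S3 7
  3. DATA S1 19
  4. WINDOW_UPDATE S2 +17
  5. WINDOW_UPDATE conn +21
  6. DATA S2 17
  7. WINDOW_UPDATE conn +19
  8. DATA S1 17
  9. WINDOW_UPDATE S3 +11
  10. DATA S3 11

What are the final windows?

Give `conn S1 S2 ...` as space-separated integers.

Answer: 23 -7 29 22

Derivation:
Op 1: conn=54 S1=29 S2=29 S3=29 blocked=[]
Op 2: conn=47 S1=29 S2=29 S3=22 blocked=[]
Op 3: conn=28 S1=10 S2=29 S3=22 blocked=[]
Op 4: conn=28 S1=10 S2=46 S3=22 blocked=[]
Op 5: conn=49 S1=10 S2=46 S3=22 blocked=[]
Op 6: conn=32 S1=10 S2=29 S3=22 blocked=[]
Op 7: conn=51 S1=10 S2=29 S3=22 blocked=[]
Op 8: conn=34 S1=-7 S2=29 S3=22 blocked=[1]
Op 9: conn=34 S1=-7 S2=29 S3=33 blocked=[1]
Op 10: conn=23 S1=-7 S2=29 S3=22 blocked=[1]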